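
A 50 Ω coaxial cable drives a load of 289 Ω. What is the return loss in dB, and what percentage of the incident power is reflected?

Γ = (289 − 50)/(289 + 50) = 0.705
RL = −20·log₁₀(0.705) = 3.04 dB
P_refl/P_inc = |Γ|² = 0.497

RL ≈ 3.04 dB; 49.7% of incident power reflected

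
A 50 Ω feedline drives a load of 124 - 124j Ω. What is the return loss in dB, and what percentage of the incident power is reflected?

RL ≈ 3.4 dB; 45.7% of incident power reflected

Γ = (74 − j124)/(174 − j124), |Γ| = 0.676
RL = −20·log₁₀(0.676) = 3.4 dB
P_refl/P_inc = |Γ|² = 0.457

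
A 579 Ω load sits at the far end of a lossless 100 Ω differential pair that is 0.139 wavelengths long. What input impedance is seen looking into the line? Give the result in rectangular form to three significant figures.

Z_in ≈ 28.8 − j79.6 Ω

βl = 2π × 0.139 = 50°
tan(βl) = tan(50°) = 1.19
Z_in = Z_0·(Z_L + jZ_0·tanβl)/(Z_0 + jZ_L·tanβl)
     = 100·(579 + j119)/(100 + j691)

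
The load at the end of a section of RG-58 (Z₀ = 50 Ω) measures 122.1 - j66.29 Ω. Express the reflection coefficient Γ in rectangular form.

Γ ≈ 0.494 − j0.195

Γ = (Z_L − Z_0)/(Z_L + Z_0) = (72.1 − j66.29)/(172.1 − j66.29)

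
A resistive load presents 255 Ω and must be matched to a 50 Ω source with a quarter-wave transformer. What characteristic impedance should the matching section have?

Z_qwt ≈ 113 Ω

Z_qwt = √(Z_0·R_L) = √(50 × 255) = √12750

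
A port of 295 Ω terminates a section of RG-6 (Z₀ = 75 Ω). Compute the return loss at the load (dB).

RL ≈ 4.52 dB

Γ = (295 − 75)/(295 + 75) = 0.595
RL = −20·log₁₀|Γ| = −20·log₁₀(0.595)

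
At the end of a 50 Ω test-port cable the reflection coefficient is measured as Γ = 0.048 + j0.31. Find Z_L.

Z_L ≈ 45 + j30.9 Ω

Z_L = Z_0·(1 + Γ)/(1 − Γ) = 50·(1.05 + j0.31)/(0.952 − j0.31)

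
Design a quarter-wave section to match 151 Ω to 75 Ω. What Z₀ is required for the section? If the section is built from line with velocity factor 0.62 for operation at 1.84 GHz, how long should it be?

Z_qwt ≈ 106 Ω; length ≈ 2.53 cm

Z_qwt = √(Z_0·R_L) = √(75 × 151) = √11320
λ = 0.62·c/f = 0.101 m, so l = λ/4 = 0.0253 m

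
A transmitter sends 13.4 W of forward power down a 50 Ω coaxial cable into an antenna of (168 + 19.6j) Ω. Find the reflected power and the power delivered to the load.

P_reflected ≈ 4 W; P_delivered ≈ 9.4 W

|Γ| = |(118 + j19.6)/(218 + j19.6)| = 0.546
|Γ|² = 0.299
P_refl = |Γ|²·P_inc = 4 W, P_del = (1 − |Γ|²)·P_inc = 9.4 W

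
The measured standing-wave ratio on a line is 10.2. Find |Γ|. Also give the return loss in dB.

|Γ| = (S − 1)/(S + 1) = (10.2 − 1)/(10.2 + 1) = 9.2/11.2
RL = −20·log₁₀|Γ| = −20·log₁₀(0.821)

|Γ| ≈ 0.821; return loss ≈ 1.71 dB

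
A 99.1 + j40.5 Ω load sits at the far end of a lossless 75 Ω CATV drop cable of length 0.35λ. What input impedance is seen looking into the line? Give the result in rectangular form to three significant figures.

βl = 2π × 0.35 = 126°
tan(βl) = tan(126°) = -1.38
Z_in = Z_0·(Z_L + jZ_0·tanβl)/(Z_0 + jZ_L·tanβl)
     = 75·(99.1 − j62.7)/(131 − j136)

Z_in ≈ 45.2 + j11.2 Ω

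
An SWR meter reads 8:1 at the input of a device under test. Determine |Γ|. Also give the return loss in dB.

|Γ| ≈ 0.778; return loss ≈ 2.18 dB

|Γ| = (S − 1)/(S + 1) = (8 − 1)/(8 + 1) = 7/9
RL = −20·log₁₀|Γ| = −20·log₁₀(0.778)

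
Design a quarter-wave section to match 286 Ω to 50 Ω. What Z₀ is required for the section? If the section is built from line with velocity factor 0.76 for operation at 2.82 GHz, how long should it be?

Z_qwt ≈ 120 Ω; length ≈ 2.02 cm

Z_qwt = √(Z_0·R_L) = √(50 × 286) = √14300
λ = 0.76·c/f = 0.0809 m, so l = λ/4 = 0.0202 m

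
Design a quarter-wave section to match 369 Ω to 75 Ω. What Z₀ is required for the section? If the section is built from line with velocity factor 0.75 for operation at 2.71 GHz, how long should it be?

Z_qwt = √(Z_0·R_L) = √(75 × 369) = √27680
λ = 0.75·c/f = 0.083 m, so l = λ/4 = 0.0208 m

Z_qwt ≈ 166 Ω; length ≈ 2.08 cm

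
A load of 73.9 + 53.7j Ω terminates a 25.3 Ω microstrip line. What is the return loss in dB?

Γ = (48.6 + j53.7)/(99.2 + j53.7), |Γ| = 0.642
RL = −20·log₁₀|Γ| = −20·log₁₀(0.642)

RL ≈ 3.85 dB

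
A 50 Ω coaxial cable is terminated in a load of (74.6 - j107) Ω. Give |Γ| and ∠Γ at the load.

Γ = (Z_L − Z_0)/(Z_L + Z_0) = (24.6 − j107)/(124.6 − j107)
|Γ| = 110/164 = 0.668

Γ ≈ 0.668 ∠ -36.4°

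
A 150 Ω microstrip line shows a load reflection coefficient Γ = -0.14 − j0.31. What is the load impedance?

Z_L ≈ 95 − j66.6 Ω

Z_L = Z_0·(1 + Γ)/(1 − Γ) = 150·(0.86 − j0.31)/(1.14 + j0.31)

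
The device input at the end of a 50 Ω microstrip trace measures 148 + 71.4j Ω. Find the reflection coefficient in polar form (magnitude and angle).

Γ = (Z_L − Z_0)/(Z_L + Z_0) = (98 + j71.4)/(198 + j71.4)
|Γ| = 121/210 = 0.576

Γ ≈ 0.576 ∠ 16.2°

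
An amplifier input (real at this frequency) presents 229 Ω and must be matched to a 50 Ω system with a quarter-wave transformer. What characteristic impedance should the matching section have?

Z_qwt ≈ 107 Ω

Z_qwt = √(Z_0·R_L) = √(50 × 229) = √11450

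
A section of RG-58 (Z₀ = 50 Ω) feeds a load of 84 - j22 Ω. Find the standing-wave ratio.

Γ = (Z_L − Z_0)/(Z_L + Z_0) = (34 − j22)/(134 − j22)
|Γ| = 40.5/136 = 0.298
VSWR = (1 + |Γ|)/(1 − |Γ|) = 1.3/0.702

VSWR ≈ 1.85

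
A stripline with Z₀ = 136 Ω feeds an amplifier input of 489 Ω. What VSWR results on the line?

VSWR ≈ 3.6

Γ = (489 − 136)/(489 + 136) = 0.565
VSWR = (1 + 0.565)/(1 − 0.565)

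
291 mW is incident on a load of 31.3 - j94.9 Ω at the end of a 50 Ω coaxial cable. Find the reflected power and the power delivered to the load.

P_reflected ≈ 174 mW; P_delivered ≈ 117 mW

|Γ| = |(-18.7 − j94.9)/(81.3 − j94.9)| = 0.774
|Γ|² = 0.599
P_refl = |Γ|²·P_inc = 174 mW, P_del = (1 − |Γ|²)·P_inc = 117 mW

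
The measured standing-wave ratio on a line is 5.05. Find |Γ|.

|Γ| ≈ 0.669

|Γ| = (S − 1)/(S + 1) = (5.05 − 1)/(5.05 + 1) = 4.05/6.05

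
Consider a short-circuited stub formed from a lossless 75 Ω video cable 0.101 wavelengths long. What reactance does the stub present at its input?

βl = 2π × 0.101 = 36.4°
tan(βl) = 0.736
For a short-circuited stub, Z_in = jZ_0·tan(βl)

X_in ≈ 55.2 Ω (inductive)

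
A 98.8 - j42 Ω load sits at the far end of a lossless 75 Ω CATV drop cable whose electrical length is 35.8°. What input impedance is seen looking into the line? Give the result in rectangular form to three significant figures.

tan(βl) = tan(35.8°) = 0.721
Z_in = Z_0·(Z_L + jZ_0·tanβl)/(Z_0 + jZ_L·tanβl)
     = 75·(98.8 + j12.1)/(105 + j71.3)

Z_in ≈ 52.3 − j26.8 Ω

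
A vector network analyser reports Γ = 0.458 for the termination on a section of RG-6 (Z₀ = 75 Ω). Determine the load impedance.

Z_L ≈ 202 Ω

Z_L = Z_0·(1 + Γ)/(1 − Γ) = 75·(1.46)/(0.542)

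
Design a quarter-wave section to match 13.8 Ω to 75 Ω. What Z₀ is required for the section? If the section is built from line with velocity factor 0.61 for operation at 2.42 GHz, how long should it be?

Z_qwt ≈ 32.2 Ω; length ≈ 1.89 cm

Z_qwt = √(Z_0·R_L) = √(75 × 13.8) = √1035
λ = 0.61·c/f = 0.0756 m, so l = λ/4 = 0.0189 m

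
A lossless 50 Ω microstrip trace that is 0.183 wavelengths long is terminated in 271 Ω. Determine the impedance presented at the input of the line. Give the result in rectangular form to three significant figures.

βl = 2π × 0.183 = 65.9°
tan(βl) = tan(65.9°) = 2.23
Z_in = Z_0·(Z_L + jZ_0·tanβl)/(Z_0 + jZ_L·tanβl)
     = 50·(271 + j112)/(50 + j605)

Z_in ≈ 11 − j21.5 Ω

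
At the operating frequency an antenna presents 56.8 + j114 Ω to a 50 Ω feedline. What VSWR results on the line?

VSWR ≈ 6.44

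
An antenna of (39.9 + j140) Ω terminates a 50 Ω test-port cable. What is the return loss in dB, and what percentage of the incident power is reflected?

Γ = (-10.1 + j140)/(89.9 + j140), |Γ| = 0.844
RL = −20·log₁₀(0.844) = 1.48 dB
P_refl/P_inc = |Γ|² = 0.712

RL ≈ 1.48 dB; 71.2% of incident power reflected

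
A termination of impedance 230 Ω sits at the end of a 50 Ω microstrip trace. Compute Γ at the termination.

Γ = 0.643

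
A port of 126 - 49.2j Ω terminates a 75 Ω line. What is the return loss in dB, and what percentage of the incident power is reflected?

Γ = (51 − j49.2)/(201 − j49.2), |Γ| = 0.342
RL = −20·log₁₀(0.342) = 9.31 dB
P_refl/P_inc = |Γ|² = 0.117

RL ≈ 9.31 dB; 11.7% of incident power reflected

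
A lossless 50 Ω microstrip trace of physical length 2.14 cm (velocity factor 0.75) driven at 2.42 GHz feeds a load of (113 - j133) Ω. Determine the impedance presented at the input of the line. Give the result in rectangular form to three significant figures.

λ = v/f = 0.75·c / 2.42 GHz = 0.093 m
βl = 2π·l/λ = 2π × 0.23 = 82.9°
tan(βl) = tan(82.9°) = 7.98
Z_in = Z_0·(Z_L + jZ_0·tanβl)/(Z_0 + jZ_L·tanβl)
     = 50·(113 + j266)/(1110 + j902)

Z_in ≈ 8.92 + j4.73 Ω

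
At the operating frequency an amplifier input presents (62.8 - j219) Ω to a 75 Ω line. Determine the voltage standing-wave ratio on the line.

VSWR ≈ 12.1

Γ = (Z_L − Z_0)/(Z_L + Z_0) = (-12.2 − j219)/(137.8 − j219)
|Γ| = 219/259 = 0.848
VSWR = (1 + |Γ|)/(1 − |Γ|) = 1.85/0.152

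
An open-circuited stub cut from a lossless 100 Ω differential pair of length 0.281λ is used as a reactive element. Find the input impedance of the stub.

Z_in ≈ +j19.7 Ω

βl = 2π × 0.281 = 101°
tan(βl) = -5.07
For an open-circuited stub, Z_in = −jZ_0·cot(βl) = −jZ_0/tan(βl)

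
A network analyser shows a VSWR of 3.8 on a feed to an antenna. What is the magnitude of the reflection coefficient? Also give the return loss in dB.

|Γ| ≈ 0.583; return loss ≈ 4.68 dB

|Γ| = (S − 1)/(S + 1) = (3.8 − 1)/(3.8 + 1) = 2.8/4.8
RL = −20·log₁₀|Γ| = −20·log₁₀(0.583)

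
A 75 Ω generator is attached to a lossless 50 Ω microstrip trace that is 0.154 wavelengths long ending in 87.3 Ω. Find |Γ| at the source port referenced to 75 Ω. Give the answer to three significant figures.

|Γ| ≈ 0.383

βl = 2π × 0.154 = 55.4°
tan(βl) = 1.45
Z_in = Z_0·(Z_L + jZ_0·tanβl)/(Z_0 + jZ_L·tanβl) = 36.5 − j20 Ω
Γ_s = (Z_in − Z_s)/(Z_in + Z_s) = (-38.5 − j20)/(112 − j20), |Γ_s| = 0.383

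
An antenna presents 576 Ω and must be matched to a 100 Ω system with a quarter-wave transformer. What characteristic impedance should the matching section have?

Z_qwt ≈ 240 Ω

Z_qwt = √(Z_0·R_L) = √(100 × 576) = √57600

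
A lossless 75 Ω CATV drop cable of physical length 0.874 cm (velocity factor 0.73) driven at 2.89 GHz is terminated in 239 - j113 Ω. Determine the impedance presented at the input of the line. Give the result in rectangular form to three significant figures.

λ = v/f = 0.73·c / 2.89 GHz = 0.0758 m
βl = 2π·l/λ = 2π × 0.115 = 41.5°
tan(βl) = tan(41.5°) = 0.885
Z_in = Z_0·(Z_L + jZ_0·tanβl)/(Z_0 + jZ_L·tanβl)
     = 75·(239 − j46.6)/(175 + j212)

Z_in ≈ 31.8 − j58.4 Ω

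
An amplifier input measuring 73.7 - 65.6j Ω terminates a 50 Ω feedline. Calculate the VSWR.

Γ = (Z_L − Z_0)/(Z_L + Z_0) = (23.7 − j65.6)/(123.7 − j65.6)
|Γ| = 69.7/140 = 0.498
VSWR = (1 + |Γ|)/(1 − |Γ|) = 1.5/0.502

VSWR ≈ 2.99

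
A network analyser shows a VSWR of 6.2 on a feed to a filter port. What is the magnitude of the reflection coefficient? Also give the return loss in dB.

|Γ| ≈ 0.722; return loss ≈ 2.83 dB

|Γ| = (S − 1)/(S + 1) = (6.2 − 1)/(6.2 + 1) = 5.2/7.2
RL = −20·log₁₀|Γ| = −20·log₁₀(0.722)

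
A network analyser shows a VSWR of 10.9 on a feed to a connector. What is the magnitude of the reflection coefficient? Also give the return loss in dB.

|Γ| = (S − 1)/(S + 1) = (10.9 − 1)/(10.9 + 1) = 9.9/11.9
RL = −20·log₁₀|Γ| = −20·log₁₀(0.832)

|Γ| ≈ 0.832; return loss ≈ 1.6 dB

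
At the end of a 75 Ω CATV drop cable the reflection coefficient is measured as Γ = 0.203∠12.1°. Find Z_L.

Z_L ≈ 112 + j9.91 Ω

Z_L = Z_0·(1 + Γ)/(1 − Γ) = 75·(1.2 + j0.0426)/(0.802 − j0.0426)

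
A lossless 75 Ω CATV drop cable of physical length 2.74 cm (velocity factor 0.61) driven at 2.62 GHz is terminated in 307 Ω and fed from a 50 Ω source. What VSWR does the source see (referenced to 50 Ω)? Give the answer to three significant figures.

λ = v/f = 0.61·c / 2.62 GHz = 0.0698 m
βl = 2π·l/λ = 2π × 0.392 = 141°
tan(βl) = -0.803
Z_in = Z_0·(Z_L + jZ_0·tanβl)/(Z_0 + jZ_L·tanβl) = 42.8 + j80.4 Ω
Γ_s = (Z_in − Z_s)/(Z_in + Z_s) = (-7.24 + j80.4)/(92.8 + j80.4), |Γ_s| = 0.657
VSWR = (1 + |Γ_s|)/(1 − |Γ_s|)

VSWR ≈ 4.84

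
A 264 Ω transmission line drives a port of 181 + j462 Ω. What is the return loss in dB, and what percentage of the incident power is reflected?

Γ = (-83 + j462)/(445 + j462), |Γ| = 0.732
RL = −20·log₁₀(0.732) = 2.71 dB
P_refl/P_inc = |Γ|² = 0.535

RL ≈ 2.71 dB; 53.5% of incident power reflected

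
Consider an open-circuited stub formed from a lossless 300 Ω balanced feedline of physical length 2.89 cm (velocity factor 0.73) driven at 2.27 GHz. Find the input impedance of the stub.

λ = v/f = 0.73·c / 2.27 GHz = 0.0965 m
βl = 2π·l/λ = 2π × 0.3 = 108°
tan(βl) = -3.11
For an open-circuited stub, Z_in = −jZ_0·cot(βl) = −jZ_0/tan(βl)

Z_in ≈ +j96.6 Ω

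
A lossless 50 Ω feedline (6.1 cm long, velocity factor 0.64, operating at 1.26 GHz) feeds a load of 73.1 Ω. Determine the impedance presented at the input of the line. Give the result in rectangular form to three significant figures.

λ = v/f = 0.64·c / 1.26 GHz = 0.152 m
βl = 2π·l/λ = 2π × 0.4 = 144°
tan(βl) = tan(144°) = -0.724
Z_in = Z_0·(Z_L + jZ_0·tanβl)/(Z_0 + jZ_L·tanβl)
     = 50·(73.1 − j36.2)/(50 − j52.9)

Z_in ≈ 52.6 + j19.4 Ω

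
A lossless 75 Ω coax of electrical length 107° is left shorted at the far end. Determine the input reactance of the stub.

tan(βl) = -3.27
For a shorted stub, Z_in = jZ_0·tan(βl)

X_in ≈ -245 Ω (capacitive)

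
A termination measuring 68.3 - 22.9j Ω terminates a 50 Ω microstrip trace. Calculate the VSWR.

Γ = (Z_L − Z_0)/(Z_L + Z_0) = (18.3 − j22.9)/(118.3 − j22.9)
|Γ| = 29.3/120 = 0.243
VSWR = (1 + |Γ|)/(1 − |Γ|) = 1.24/0.757

VSWR ≈ 1.64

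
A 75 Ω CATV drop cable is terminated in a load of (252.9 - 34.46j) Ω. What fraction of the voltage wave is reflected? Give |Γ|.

|Γ| ≈ 0.55

Γ = (Z_L − Z_0)/(Z_L + Z_0) = (177.9 − j34.46)/(327.9 − j34.46)
|Γ| = 181/330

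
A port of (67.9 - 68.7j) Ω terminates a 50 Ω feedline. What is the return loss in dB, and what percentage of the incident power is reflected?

Γ = (17.9 − j68.7)/(117.9 − j68.7), |Γ| = 0.52
RL = −20·log₁₀(0.52) = 5.68 dB
P_refl/P_inc = |Γ|² = 0.271

RL ≈ 5.68 dB; 27.1% of incident power reflected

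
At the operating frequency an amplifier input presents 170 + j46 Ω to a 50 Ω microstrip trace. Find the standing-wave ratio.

VSWR ≈ 3.67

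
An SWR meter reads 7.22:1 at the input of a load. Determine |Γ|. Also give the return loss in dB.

|Γ| = (S − 1)/(S + 1) = (7.22 − 1)/(7.22 + 1) = 6.22/8.22
RL = −20·log₁₀|Γ| = −20·log₁₀(0.757)

|Γ| ≈ 0.757; return loss ≈ 2.42 dB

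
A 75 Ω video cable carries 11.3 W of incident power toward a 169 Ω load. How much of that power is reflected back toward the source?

Γ = (169 − 75)/(169 + 75) = 0.385
|Γ|² = 0.148
P_refl = |Γ|²·P_inc = 1.68 W, P_del = (1 − |Γ|²)·P_inc = 9.62 W

P_reflected ≈ 1.68 W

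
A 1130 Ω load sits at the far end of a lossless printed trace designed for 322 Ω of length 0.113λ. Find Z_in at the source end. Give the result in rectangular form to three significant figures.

Z_in ≈ 195 − j310 Ω

βl = 2π × 0.113 = 40.7°
tan(βl) = tan(40.7°) = 0.86
Z_in = Z_0·(Z_L + jZ_0·tanβl)/(Z_0 + jZ_L·tanβl)
     = 322·(1130 + j277)/(322 + j971)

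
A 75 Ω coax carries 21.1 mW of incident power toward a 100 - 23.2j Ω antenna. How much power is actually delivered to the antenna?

P_delivered ≈ 20.3 mW

|Γ| = |(25 − j23.2)/(175 − j23.2)| = 0.193
|Γ|² = 0.0373
P_refl = |Γ|²·P_inc = 0.788 mW, P_del = (1 − |Γ|²)·P_inc = 20.3 mW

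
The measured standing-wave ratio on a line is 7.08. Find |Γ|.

|Γ| = (S − 1)/(S + 1) = (7.08 − 1)/(7.08 + 1) = 6.08/8.08

|Γ| ≈ 0.752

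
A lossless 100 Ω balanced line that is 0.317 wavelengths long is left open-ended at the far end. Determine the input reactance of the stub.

X_in ≈ 44.8 Ω (inductive)

βl = 2π × 0.317 = 114°
tan(βl) = -2.23
For an open-ended stub, Z_in = −jZ_0·cot(βl) = −jZ_0/tan(βl)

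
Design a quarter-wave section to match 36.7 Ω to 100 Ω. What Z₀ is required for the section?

Z_qwt ≈ 60.6 Ω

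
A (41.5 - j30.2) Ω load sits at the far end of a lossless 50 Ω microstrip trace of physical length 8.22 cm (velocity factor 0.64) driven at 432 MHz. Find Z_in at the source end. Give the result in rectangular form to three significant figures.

Z_in ≈ 27.9 + j13.2 Ω

λ = v/f = 0.64·c / 432 MHz = 0.444 m
βl = 2π·l/λ = 2π × 0.185 = 66.6°
tan(βl) = tan(66.6°) = 2.31
Z_in = Z_0·(Z_L + jZ_0·tanβl)/(Z_0 + jZ_L·tanβl)
     = 50·(41.5 + j85.2)/(120 + j95.8)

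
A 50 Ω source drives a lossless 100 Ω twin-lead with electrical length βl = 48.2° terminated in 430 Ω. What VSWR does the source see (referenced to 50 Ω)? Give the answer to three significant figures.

tan(βl) = 1.12
Z_in = Z_0·(Z_L + jZ_0·tanβl)/(Z_0 + jZ_L·tanβl) = 40.1 − j81.1 Ω
Γ_s = (Z_in − Z_s)/(Z_in + Z_s) = (-9.89 − j81.1)/(90.1 − j81.1), |Γ_s| = 0.674
VSWR = (1 + |Γ_s|)/(1 − |Γ_s|)

VSWR ≈ 5.13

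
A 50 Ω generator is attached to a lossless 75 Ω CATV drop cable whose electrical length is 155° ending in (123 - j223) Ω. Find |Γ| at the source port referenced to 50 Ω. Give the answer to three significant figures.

tan(βl) = -0.466
Z_in = Z_0·(Z_L + jZ_0·tanβl)/(Z_0 + jZ_L·tanβl) = 204 + j264 Ω
Γ_s = (Z_in − Z_s)/(Z_in + Z_s) = (154 + j264)/(254 + j264), |Γ_s| = 0.834

|Γ| ≈ 0.834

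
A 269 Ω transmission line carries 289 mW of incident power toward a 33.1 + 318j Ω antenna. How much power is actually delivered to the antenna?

P_delivered ≈ 53.5 mW

|Γ| = |(-235.9 + j318)/(302.1 + j318)| = 0.903
|Γ|² = 0.815
P_refl = |Γ|²·P_inc = 235 mW, P_del = (1 − |Γ|²)·P_inc = 53.5 mW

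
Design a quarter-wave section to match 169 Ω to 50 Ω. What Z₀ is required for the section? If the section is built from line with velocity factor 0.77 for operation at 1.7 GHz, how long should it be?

Z_qwt = √(Z_0·R_L) = √(50 × 169) = √8450
λ = 0.77·c/f = 0.136 m, so l = λ/4 = 0.034 m

Z_qwt ≈ 91.9 Ω; length ≈ 3.4 cm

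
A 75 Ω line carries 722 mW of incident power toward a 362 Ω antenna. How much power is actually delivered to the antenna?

Γ = (362 − 75)/(362 + 75) = 0.657
|Γ|² = 0.431
P_refl = |Γ|²·P_inc = 311 mW, P_del = (1 − |Γ|²)·P_inc = 411 mW

P_delivered ≈ 411 mW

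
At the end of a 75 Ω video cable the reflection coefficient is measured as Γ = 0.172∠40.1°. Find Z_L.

Z_L = Z_0·(1 + Γ)/(1 − Γ) = 75·(1.13 + j0.111)/(0.868 − j0.111)

Z_L ≈ 95 + j21.7 Ω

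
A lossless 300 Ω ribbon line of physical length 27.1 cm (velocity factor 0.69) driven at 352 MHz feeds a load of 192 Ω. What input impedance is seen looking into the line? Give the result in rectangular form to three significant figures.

Z_in ≈ 199 − j43.4 Ω

λ = v/f = 0.69·c / 352 MHz = 0.588 m
βl = 2π·l/λ = 2π × 0.461 = 166°
tan(βl) = tan(166°) = -0.251
Z_in = Z_0·(Z_L + jZ_0·tanβl)/(Z_0 + jZ_L·tanβl)
     = 300·(192 − j75.4)/(300 − j48.2)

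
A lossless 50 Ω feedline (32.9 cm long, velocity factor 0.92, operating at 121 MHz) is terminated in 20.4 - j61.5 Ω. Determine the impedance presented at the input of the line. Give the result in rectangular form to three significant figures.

Z_in ≈ 7.8 − j0.676 Ω

λ = v/f = 0.92·c / 121 MHz = 2.28 m
βl = 2π·l/λ = 2π × 0.144 = 51.9°
tan(βl) = tan(51.9°) = 1.28
Z_in = Z_0·(Z_L + jZ_0·tanβl)/(Z_0 + jZ_L·tanβl)
     = 50·(20.4 + j2.32)/(129 + j26)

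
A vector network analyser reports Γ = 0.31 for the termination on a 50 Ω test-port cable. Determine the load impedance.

Z_L ≈ 94.9 Ω

Z_L = Z_0·(1 + Γ)/(1 − Γ) = 50·(1.31)/(0.69)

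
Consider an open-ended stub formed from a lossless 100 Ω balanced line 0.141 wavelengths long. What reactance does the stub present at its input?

βl = 2π × 0.141 = 50.8°
tan(βl) = 1.22
For an open-ended stub, Z_in = −jZ_0·cot(βl) = −jZ_0/tan(βl)

X_in ≈ -81.7 Ω (capacitive)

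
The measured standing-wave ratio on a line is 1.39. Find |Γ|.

|Γ| ≈ 0.163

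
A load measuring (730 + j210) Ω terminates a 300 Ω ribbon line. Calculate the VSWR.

VSWR ≈ 2.67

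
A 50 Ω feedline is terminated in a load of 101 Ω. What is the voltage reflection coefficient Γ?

Γ = 0.338

Γ = (Z_L − Z_0)/(Z_L + Z_0) = (101 − 50)/(101 + 50) = 51/151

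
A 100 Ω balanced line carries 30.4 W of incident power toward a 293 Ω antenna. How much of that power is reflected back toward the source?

Γ = (293 − 100)/(293 + 100) = 0.491
|Γ|² = 0.241
P_refl = |Γ|²·P_inc = 7.33 W, P_del = (1 − |Γ|²)·P_inc = 23.1 W

P_reflected ≈ 7.33 W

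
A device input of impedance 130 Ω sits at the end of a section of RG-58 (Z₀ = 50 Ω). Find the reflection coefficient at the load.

Γ = (Z_L − Z_0)/(Z_L + Z_0) = (130 − 50)/(130 + 50) = 80/180

Γ = 0.444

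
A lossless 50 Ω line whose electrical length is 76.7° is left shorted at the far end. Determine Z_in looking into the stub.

Z_in ≈ +j212 Ω

tan(βl) = 4.23
For a shorted stub, Z_in = jZ_0·tan(βl)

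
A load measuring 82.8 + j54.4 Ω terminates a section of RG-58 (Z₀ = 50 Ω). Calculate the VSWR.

VSWR ≈ 2.59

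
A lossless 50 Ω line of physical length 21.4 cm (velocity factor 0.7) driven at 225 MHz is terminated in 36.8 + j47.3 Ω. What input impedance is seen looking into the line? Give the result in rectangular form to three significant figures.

Z_in ≈ 31 − j40.9 Ω

λ = v/f = 0.7·c / 225 MHz = 0.933 m
βl = 2π·l/λ = 2π × 0.229 = 82.5°
tan(βl) = tan(82.5°) = 7.64
Z_in = Z_0·(Z_L + jZ_0·tanβl)/(Z_0 + jZ_L·tanβl)
     = 50·(36.8 + j429)/(-311 + j281)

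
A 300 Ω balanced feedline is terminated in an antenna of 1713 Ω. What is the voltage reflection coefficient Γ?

Γ = (Z_L − Z_0)/(Z_L + Z_0) = (1713 − 300)/(1713 + 300) = 1413/2013

Γ = 0.702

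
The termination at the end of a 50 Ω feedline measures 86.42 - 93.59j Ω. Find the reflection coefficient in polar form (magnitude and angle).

Γ ≈ 0.607 ∠ -34.3°

Γ = (Z_L − Z_0)/(Z_L + Z_0) = (36.42 − j93.59)/(136.4 − j93.59)
|Γ| = 100/165 = 0.607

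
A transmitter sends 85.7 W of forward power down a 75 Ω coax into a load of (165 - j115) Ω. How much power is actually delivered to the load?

|Γ| = |(90 − j115)/(240 − j115)| = 0.549
|Γ|² = 0.301
P_refl = |Γ|²·P_inc = 25.8 W, P_del = (1 − |Γ|²)·P_inc = 59.9 W

P_delivered ≈ 59.9 W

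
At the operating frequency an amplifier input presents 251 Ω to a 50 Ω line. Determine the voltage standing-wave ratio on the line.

Γ = (251 − 50)/(251 + 50) = 0.668
VSWR = (1 + 0.668)/(1 − 0.668)

VSWR ≈ 5.02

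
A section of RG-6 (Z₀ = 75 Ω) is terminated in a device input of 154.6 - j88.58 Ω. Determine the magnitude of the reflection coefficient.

|Γ| ≈ 0.484

Γ = (Z_L − Z_0)/(Z_L + Z_0) = (79.6 − j88.58)/(229.6 − j88.58)
|Γ| = 119/246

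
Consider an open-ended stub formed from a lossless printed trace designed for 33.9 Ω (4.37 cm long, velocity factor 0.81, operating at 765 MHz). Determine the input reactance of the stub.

λ = v/f = 0.81·c / 765 MHz = 0.318 m
βl = 2π·l/λ = 2π × 0.138 = 49.5°
tan(βl) = 1.17
For an open-ended stub, Z_in = −jZ_0·cot(βl) = −jZ_0/tan(βl)

X_in ≈ -28.9 Ω (capacitive)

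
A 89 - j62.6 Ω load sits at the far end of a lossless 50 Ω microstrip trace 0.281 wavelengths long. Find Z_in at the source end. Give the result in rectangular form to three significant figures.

βl = 2π × 0.281 = 101°
tan(βl) = tan(101°) = -5.07
Z_in = Z_0·(Z_L + jZ_0·tanβl)/(Z_0 + jZ_L·tanβl)
     = 50·(89 − j316)/(-267 − j451)

Z_in ≈ 21.6 + j22.7 Ω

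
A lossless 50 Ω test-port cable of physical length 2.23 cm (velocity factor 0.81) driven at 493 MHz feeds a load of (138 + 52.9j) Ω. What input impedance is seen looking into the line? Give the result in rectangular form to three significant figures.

Z_in ≈ 133 − j57.3 Ω

λ = v/f = 0.81·c / 493 MHz = 0.493 m
βl = 2π·l/λ = 2π × 0.0452 = 16.3°
tan(βl) = tan(16.3°) = 0.292
Z_in = Z_0·(Z_L + jZ_0·tanβl)/(Z_0 + jZ_L·tanβl)
     = 50·(138 + j67.5)/(34.5 + j40.3)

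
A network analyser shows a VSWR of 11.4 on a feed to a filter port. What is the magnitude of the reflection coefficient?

|Γ| ≈ 0.839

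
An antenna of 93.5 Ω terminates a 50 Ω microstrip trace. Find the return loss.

Γ = (93.5 − 50)/(93.5 + 50) = 0.303
RL = −20·log₁₀|Γ| = −20·log₁₀(0.303)

RL ≈ 10.4 dB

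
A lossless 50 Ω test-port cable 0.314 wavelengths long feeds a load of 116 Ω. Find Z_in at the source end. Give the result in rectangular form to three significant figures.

Z_in ≈ 24.6 + j16.8 Ω

βl = 2π × 0.314 = 113°
tan(βl) = tan(113°) = -2.35
Z_in = Z_0·(Z_L + jZ_0·tanβl)/(Z_0 + jZ_L·tanβl)
     = 50·(116 − j118)/(50 − j273)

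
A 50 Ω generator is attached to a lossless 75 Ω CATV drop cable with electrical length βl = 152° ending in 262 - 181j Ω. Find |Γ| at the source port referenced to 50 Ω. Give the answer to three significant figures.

|Γ| ≈ 0.761

tan(βl) = -0.532
Z_in = Z_0·(Z_L + jZ_0·tanβl)/(Z_0 + jZ_L·tanβl) = 95.2 + j156 Ω
Γ_s = (Z_in − Z_s)/(Z_in + Z_s) = (45.2 + j156)/(145 + j156), |Γ_s| = 0.761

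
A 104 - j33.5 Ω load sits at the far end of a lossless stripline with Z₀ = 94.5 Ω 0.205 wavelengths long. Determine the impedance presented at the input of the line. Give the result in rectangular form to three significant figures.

Z_in ≈ 69.3 + j13.2 Ω

βl = 2π × 0.205 = 73.8°
tan(βl) = tan(73.8°) = 3.44
Z_in = Z_0·(Z_L + jZ_0·tanβl)/(Z_0 + jZ_L·tanβl)
     = 94.5·(104 + j292)/(210 + j358)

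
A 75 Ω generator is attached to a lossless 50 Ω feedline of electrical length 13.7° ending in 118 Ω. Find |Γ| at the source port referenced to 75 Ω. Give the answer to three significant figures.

|Γ| ≈ 0.264

tan(βl) = 0.244
Z_in = Z_0·(Z_L + jZ_0·tanβl)/(Z_0 + jZ_L·tanβl) = 93.9 − j41.8 Ω
Γ_s = (Z_in − Z_s)/(Z_in + Z_s) = (18.9 − j41.8)/(169 − j41.8), |Γ_s| = 0.264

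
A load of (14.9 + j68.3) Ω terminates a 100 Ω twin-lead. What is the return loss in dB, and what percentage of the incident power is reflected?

RL ≈ 1.76 dB; 66.6% of incident power reflected

Γ = (-85.1 + j68.3)/(114.9 + j68.3), |Γ| = 0.816
RL = −20·log₁₀(0.816) = 1.76 dB
P_refl/P_inc = |Γ|² = 0.666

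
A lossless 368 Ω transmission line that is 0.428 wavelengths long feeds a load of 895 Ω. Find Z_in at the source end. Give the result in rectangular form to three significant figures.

Z_in ≈ 462 + j367 Ω

βl = 2π × 0.428 = 154°
tan(βl) = tan(154°) = -0.486
Z_in = Z_0·(Z_L + jZ_0·tanβl)/(Z_0 + jZ_L·tanβl)
     = 368·(895 − j179)/(368 − j435)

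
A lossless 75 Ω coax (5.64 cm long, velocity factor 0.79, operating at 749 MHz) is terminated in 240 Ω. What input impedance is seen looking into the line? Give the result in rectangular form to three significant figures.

Z_in ≈ 28.3 − j32 Ω

λ = v/f = 0.79·c / 749 MHz = 0.316 m
βl = 2π·l/λ = 2π × 0.178 = 64.2°
tan(βl) = tan(64.2°) = 2.07
Z_in = Z_0·(Z_L + jZ_0·tanβl)/(Z_0 + jZ_L·tanβl)
     = 75·(240 + j155)/(75 + j496)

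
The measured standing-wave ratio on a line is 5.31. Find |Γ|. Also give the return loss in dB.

|Γ| = (S − 1)/(S + 1) = (5.31 − 1)/(5.31 + 1) = 4.31/6.31
RL = −20·log₁₀|Γ| = −20·log₁₀(0.683)

|Γ| ≈ 0.683; return loss ≈ 3.31 dB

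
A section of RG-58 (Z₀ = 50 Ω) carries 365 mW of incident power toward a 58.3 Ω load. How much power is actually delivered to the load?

Γ = (58.3 − 50)/(58.3 + 50) = 0.0766
|Γ|² = 0.00587
P_refl = |Γ|²·P_inc = 2.14 mW, P_del = (1 − |Γ|²)·P_inc = 363 mW

P_delivered ≈ 363 mW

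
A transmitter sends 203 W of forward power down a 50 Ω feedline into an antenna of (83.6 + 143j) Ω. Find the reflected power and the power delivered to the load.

|Γ| = |(33.6 + j143)/(133.6 + j143)| = 0.751
|Γ|² = 0.563
P_refl = |Γ|²·P_inc = 114 W, P_del = (1 − |Γ|²)·P_inc = 88.6 W

P_reflected ≈ 114 W; P_delivered ≈ 88.6 W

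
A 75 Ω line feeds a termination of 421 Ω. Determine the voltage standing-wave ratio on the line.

VSWR ≈ 5.61

Γ = (421 − 75)/(421 + 75) = 0.698
VSWR = (1 + 0.698)/(1 − 0.698)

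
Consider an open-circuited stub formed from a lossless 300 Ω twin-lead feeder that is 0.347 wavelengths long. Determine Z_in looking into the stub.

βl = 2π × 0.347 = 125°
tan(βl) = -1.43
For an open-circuited stub, Z_in = −jZ_0·cot(βl) = −jZ_0/tan(βl)

Z_in ≈ +j209 Ω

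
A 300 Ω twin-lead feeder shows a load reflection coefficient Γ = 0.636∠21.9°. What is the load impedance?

Z_L = Z_0·(1 + Γ)/(1 − Γ) = 300·(1.59 + j0.237)/(0.41 − j0.237)

Z_L ≈ 797 + j635 Ω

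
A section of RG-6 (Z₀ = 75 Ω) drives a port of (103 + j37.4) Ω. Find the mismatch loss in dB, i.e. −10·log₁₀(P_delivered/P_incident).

Γ = (28 + j37.4)/(178 + j37.4), |Γ| = 0.257
|Γ|² = 0.066, so P_del/P_inc = 1 − |Γ|² = 0.934
ML = −10·log₁₀(1 − |Γ|²)

mismatch loss ≈ 0.296 dB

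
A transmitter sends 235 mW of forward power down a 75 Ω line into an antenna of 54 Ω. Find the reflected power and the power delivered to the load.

Γ = (54 − 75)/(54 + 75) = -0.163
|Γ|² = 0.0265
P_refl = |Γ|²·P_inc = 6.23 mW, P_del = (1 − |Γ|²)·P_inc = 229 mW

P_reflected ≈ 6.23 mW; P_delivered ≈ 229 mW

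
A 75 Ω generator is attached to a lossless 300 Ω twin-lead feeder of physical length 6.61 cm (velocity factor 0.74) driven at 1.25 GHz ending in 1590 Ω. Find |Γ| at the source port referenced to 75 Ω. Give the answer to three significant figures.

λ = v/f = 0.74·c / 1.25 GHz = 0.178 m
βl = 2π·l/λ = 2π × 0.372 = 134°
tan(βl) = -1.04
Z_in = Z_0·(Z_L + jZ_0·tanβl)/(Z_0 + jZ_L·tanβl) = 106 + j270 Ω
Γ_s = (Z_in − Z_s)/(Z_in + Z_s) = (30.8 + j270)/(181 + j270), |Γ_s| = 0.837

|Γ| ≈ 0.837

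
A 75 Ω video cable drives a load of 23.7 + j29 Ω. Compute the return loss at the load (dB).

RL ≈ 4.84 dB

Γ = (-51.3 + j29)/(98.7 + j29), |Γ| = 0.573
RL = −20·log₁₀|Γ| = −20·log₁₀(0.573)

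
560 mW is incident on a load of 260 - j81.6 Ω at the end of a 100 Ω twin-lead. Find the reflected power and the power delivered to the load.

P_reflected ≈ 133 mW; P_delivered ≈ 427 mW

|Γ| = |(160 − j81.6)/(360 − j81.6)| = 0.487
|Γ|² = 0.237
P_refl = |Γ|²·P_inc = 133 mW, P_del = (1 − |Γ|²)·P_inc = 427 mW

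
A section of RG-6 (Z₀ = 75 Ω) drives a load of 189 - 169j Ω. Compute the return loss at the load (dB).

Γ = (114 − j169)/(264 − j169), |Γ| = 0.65
RL = −20·log₁₀|Γ| = −20·log₁₀(0.65)

RL ≈ 3.74 dB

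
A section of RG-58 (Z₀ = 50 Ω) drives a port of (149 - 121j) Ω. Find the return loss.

Γ = (99 − j121)/(199 − j121), |Γ| = 0.671
RL = −20·log₁₀|Γ| = −20·log₁₀(0.671)

RL ≈ 3.46 dB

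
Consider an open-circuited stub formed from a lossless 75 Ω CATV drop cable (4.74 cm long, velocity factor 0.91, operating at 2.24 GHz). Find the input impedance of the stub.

Z_in ≈ +j89.4 Ω

λ = v/f = 0.91·c / 2.24 GHz = 0.122 m
βl = 2π·l/λ = 2π × 0.389 = 140°
tan(βl) = -0.839
For an open-circuited stub, Z_in = −jZ_0·cot(βl) = −jZ_0/tan(βl)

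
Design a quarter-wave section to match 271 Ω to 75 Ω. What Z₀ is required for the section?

Z_qwt ≈ 143 Ω

Z_qwt = √(Z_0·R_L) = √(75 × 271) = √20320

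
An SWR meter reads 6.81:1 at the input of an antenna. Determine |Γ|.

|Γ| ≈ 0.744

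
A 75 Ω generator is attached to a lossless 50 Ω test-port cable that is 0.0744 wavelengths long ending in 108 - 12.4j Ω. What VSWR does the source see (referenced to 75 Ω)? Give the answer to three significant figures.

VSWR ≈ 2.03

βl = 2π × 0.0744 = 26.8°
tan(βl) = 0.505
Z_in = Z_0·(Z_L + jZ_0·tanβl)/(Z_0 + jZ_L·tanβl) = 55.2 − j42.1 Ω
Γ_s = (Z_in − Z_s)/(Z_in + Z_s) = (-19.8 − j42.1)/(130 − j42.1), |Γ_s| = 0.34
VSWR = (1 + |Γ_s|)/(1 − |Γ_s|)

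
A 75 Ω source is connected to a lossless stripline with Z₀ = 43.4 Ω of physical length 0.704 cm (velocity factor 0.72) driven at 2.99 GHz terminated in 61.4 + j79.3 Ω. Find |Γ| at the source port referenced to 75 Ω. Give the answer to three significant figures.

|Γ| ≈ 0.476

λ = v/f = 0.72·c / 2.99 GHz = 0.0722 m
βl = 2π·l/λ = 2π × 0.0975 = 35.1°
tan(βl) = 0.702
Z_in = Z_0·(Z_L + jZ_0·tanβl)/(Z_0 + jZ_L·tanβl) = 85.9 − j86.3 Ω
Γ_s = (Z_in − Z_s)/(Z_in + Z_s) = (10.9 − j86.3)/(161 − j86.3), |Γ_s| = 0.476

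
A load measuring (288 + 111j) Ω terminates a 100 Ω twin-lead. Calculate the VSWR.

VSWR ≈ 3.36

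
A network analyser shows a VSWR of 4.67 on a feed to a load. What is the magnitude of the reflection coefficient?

|Γ| ≈ 0.647

|Γ| = (S − 1)/(S + 1) = (4.67 − 1)/(4.67 + 1) = 3.67/5.67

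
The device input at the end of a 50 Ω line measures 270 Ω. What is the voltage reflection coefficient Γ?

Γ = (Z_L − Z_0)/(Z_L + Z_0) = (270 − 50)/(270 + 50) = 220/320

Γ = 0.688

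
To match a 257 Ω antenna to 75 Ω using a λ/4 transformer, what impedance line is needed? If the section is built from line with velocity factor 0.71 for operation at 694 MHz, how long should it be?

Z_qwt ≈ 139 Ω; length ≈ 7.67 cm

Z_qwt = √(Z_0·R_L) = √(75 × 257) = √19280
λ = 0.71·c/f = 0.307 m, so l = λ/4 = 0.0767 m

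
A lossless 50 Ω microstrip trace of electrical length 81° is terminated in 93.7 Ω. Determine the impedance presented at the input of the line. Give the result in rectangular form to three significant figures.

tan(βl) = tan(81°) = 6.31
Z_in = Z_0·(Z_L + jZ_0·tanβl)/(Z_0 + jZ_L·tanβl)
     = 50·(93.7 + j316)/(50 + j592)

Z_in ≈ 27.2 − j5.62 Ω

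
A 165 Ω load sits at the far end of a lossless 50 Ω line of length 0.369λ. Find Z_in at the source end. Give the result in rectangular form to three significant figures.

βl = 2π × 0.369 = 133°
tan(βl) = tan(133°) = -1.08
Z_in = Z_0·(Z_L + jZ_0·tanβl)/(Z_0 + jZ_L·tanβl)
     = 50·(165 − j53.9)/(50 − j178)

Z_in ≈ 26.1 + j39 Ω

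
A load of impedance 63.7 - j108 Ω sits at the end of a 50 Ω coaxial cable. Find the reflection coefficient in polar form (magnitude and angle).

Γ = (Z_L − Z_0)/(Z_L + Z_0) = (13.7 − j108)/(113.7 − j108)
|Γ| = 109/157 = 0.694

Γ ≈ 0.694 ∠ -39.2°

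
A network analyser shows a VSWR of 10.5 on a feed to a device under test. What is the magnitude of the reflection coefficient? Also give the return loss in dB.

|Γ| ≈ 0.826; return loss ≈ 1.66 dB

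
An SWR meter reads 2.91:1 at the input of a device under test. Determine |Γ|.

|Γ| = (S − 1)/(S + 1) = (2.91 − 1)/(2.91 + 1) = 1.91/3.91

|Γ| ≈ 0.488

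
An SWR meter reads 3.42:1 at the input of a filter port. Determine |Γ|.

|Γ| ≈ 0.548

|Γ| = (S − 1)/(S + 1) = (3.42 − 1)/(3.42 + 1) = 2.42/4.42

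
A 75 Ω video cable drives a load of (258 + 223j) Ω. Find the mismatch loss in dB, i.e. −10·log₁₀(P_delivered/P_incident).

Γ = (183 + j223)/(333 + j223), |Γ| = 0.72
|Γ|² = 0.518, so P_del/P_inc = 1 − |Γ|² = 0.482
ML = −10·log₁₀(1 − |Γ|²)

mismatch loss ≈ 3.17 dB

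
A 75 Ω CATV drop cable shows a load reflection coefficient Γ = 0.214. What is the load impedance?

Z_L ≈ 116 Ω

Z_L = Z_0·(1 + Γ)/(1 − Γ) = 75·(1.21)/(0.786)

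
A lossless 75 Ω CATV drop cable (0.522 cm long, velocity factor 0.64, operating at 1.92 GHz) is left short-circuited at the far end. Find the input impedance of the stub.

λ = v/f = 0.64·c / 1.92 GHz = 0.1 m
βl = 2π·l/λ = 2π × 0.0522 = 18.8°
tan(βl) = 0.34
For a short-circuited stub, Z_in = jZ_0·tan(βl)

Z_in ≈ +j25.5 Ω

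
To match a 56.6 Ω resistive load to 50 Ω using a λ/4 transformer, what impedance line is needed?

Z_qwt ≈ 53.2 Ω

Z_qwt = √(Z_0·R_L) = √(50 × 56.6) = √2830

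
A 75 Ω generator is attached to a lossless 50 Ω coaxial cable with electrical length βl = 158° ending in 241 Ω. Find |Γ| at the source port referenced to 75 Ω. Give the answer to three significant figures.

|Γ| ≈ 0.583

tan(βl) = -0.404
Z_in = Z_0·(Z_L + jZ_0·tanβl)/(Z_0 + jZ_L·tanβl) = 58.5 + j93.7 Ω
Γ_s = (Z_in − Z_s)/(Z_in + Z_s) = (-16.5 + j93.7)/(133 + j93.7), |Γ_s| = 0.583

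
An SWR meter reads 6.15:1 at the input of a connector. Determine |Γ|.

|Γ| = (S − 1)/(S + 1) = (6.15 − 1)/(6.15 + 1) = 5.15/7.15

|Γ| ≈ 0.72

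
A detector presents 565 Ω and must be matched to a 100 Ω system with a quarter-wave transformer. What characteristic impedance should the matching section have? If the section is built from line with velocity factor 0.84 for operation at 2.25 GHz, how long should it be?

Z_qwt = √(Z_0·R_L) = √(100 × 565) = √56500
λ = 0.84·c/f = 0.112 m, so l = λ/4 = 0.028 m

Z_qwt ≈ 238 Ω; length ≈ 2.8 cm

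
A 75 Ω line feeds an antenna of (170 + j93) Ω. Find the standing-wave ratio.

Γ = (Z_L − Z_0)/(Z_L + Z_0) = (95 + j93)/(245 + j93)
|Γ| = 133/262 = 0.507
VSWR = (1 + |Γ|)/(1 − |Γ|) = 1.51/0.493

VSWR ≈ 3.06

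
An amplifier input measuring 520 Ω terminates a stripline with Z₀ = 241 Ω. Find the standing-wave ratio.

VSWR ≈ 2.16

For a purely resistive load, VSWR = R_L/Z_0 or Z_0/R_L (whichever > 1) = 520/241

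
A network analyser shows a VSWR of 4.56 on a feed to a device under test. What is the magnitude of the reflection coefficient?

|Γ| ≈ 0.64

|Γ| = (S − 1)/(S + 1) = (4.56 − 1)/(4.56 + 1) = 3.56/5.56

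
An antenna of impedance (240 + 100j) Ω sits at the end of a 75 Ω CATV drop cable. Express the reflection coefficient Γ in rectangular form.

Γ = (Z_L − Z_0)/(Z_L + Z_0) = (165 + j100)/(315 + j100)

Γ ≈ 0.567 + j0.137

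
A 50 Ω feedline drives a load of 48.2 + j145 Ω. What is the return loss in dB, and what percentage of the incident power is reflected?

RL ≈ 1.64 dB; 68.6% of incident power reflected

Γ = (-1.8 + j145)/(98.2 + j145), |Γ| = 0.828
RL = −20·log₁₀(0.828) = 1.64 dB
P_refl/P_inc = |Γ|² = 0.686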